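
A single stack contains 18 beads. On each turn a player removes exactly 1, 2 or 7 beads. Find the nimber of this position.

Compute g(0), g(1), … for moves {1, 2, 7}:
k:     0  1  2  3  4  5  6  7  8  9 10 11 12 13 14 15 16 17 18
g(k):  0  1  2  0  1  2  0  1  2  0  1  2  0  1  2  0  1  2  0
So g(18) = 0.

0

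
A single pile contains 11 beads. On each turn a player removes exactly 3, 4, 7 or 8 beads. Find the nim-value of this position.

Grundy values for subtraction set {3, 4, 7, 8}:
g(0) = mex{} = 0
g(1) = mex{} = 0
g(2) = mex{} = 0
g(3) = mex{0} = 1
g(4) = mex{0} = 1
g(5) = mex{0} = 1
g(6) = mex{0,1} = 2
g(7) = mex{0,1} = 2
g(8) = mex{0,1} = 2
g(9) = mex{0,1,2} = 3
g(10) = mex{0,1,2} = 3
g(11) = mex{1,2} = 0
So g(11) = 0.

0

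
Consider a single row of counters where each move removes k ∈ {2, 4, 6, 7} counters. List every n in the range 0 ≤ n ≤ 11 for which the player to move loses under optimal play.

Compute g(0), g(1), … for moves {2, 4, 6, 7}:
g(0) = mex{} = 0
g(1) = mex{} = 0
g(2) = mex{0} = 1
g(3) = mex{0} = 1
g(4) = mex{0,1} = 2
g(5) = mex{0,1} = 2
g(6) = mex{0,1,2} = 3
g(7) = mex{0,1,2} = 3
g(8) = mex{0,1,2,3} = 4
g(9) = mex{1,2,3} = 0
g(10) = mex{1,2,3,4} = 0
g(11) = mex{0,2,3} = 1
The P-positions (g = 0) in 0..11 are 0, 1, 9, 10.

0, 1, 9, 10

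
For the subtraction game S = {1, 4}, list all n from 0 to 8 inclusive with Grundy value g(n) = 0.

0, 2, 5, 7

Grundy values for subtraction set {1, 4}:
k:     0  1  2  3  4  5  6  7  8
g(k):  0  1  0  1  2  0  1  0  1
The P-positions (g = 0) in 0..8 are 0, 2, 5, 7.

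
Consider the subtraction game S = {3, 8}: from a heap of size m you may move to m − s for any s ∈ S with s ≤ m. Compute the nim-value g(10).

Grundy values for subtraction set {3, 8}:
k:     0  1  2  3  4  5  6  7  8  9 10
g(k):  0  0  0  1  1  1  0  0  2  1  1
So g(10) = 1.

1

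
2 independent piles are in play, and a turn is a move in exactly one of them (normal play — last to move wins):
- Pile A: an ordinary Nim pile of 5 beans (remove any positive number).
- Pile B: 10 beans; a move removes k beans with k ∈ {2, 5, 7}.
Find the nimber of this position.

Pile A is a plain Nim pile of size 5, so its Grundy value is 5.
For pile B, compute g(0), g(1), … with moves {2, 5, 7}:
g(0) = mex{} = 0
g(1) = mex{} = 0
g(2) = mex{0} = 1
g(3) = mex{0} = 1
g(4) = mex{1} = 0
g(5) = mex{0,1} = 2
g(6) = mex{0} = 1
g(7) = mex{0,1,2} = 3
g(8) = mex{0,1} = 2
g(9) = mex{0,1,3} = 2
g(10) = mex{1,2} = 0
So g(10) = 0.
The value of a disjunctive sum is the nim-sum of the parts.
Combined value = 5 XOR 0 = 5.

5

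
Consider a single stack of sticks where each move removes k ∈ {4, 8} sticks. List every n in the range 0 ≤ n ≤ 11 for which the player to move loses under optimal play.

0, 1, 2, 3

Build the Grundy sequence with g(k) = mex{g(k−s) : s ∈ {4, 8}, s ≤ k}:
g(0) = mex{} = 0
g(1) = mex{} = 0
g(2) = mex{} = 0
g(3) = mex{} = 0
g(4) = mex{0} = 1
g(5) = mex{0} = 1
g(6) = mex{0} = 1
g(7) = mex{0} = 1
g(8) = mex{0,1} = 2
g(9) = mex{0,1} = 2
g(10) = mex{0,1} = 2
g(11) = mex{0,1} = 2
The P-positions (g = 0) in 0..11 are 0, 1, 2, 3.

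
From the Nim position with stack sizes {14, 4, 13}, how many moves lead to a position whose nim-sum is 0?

Nim-sum: 14 ⊕ 4 ⊕ 13 = 7.
The overall nim-sum is X = 7. A stack of size p has a winning move iff p XOR X < p (reduce it to p XOR X).
  14: 14 XOR 7 = 9 < 14 — winning move (to 9).
  4: 4 XOR 7 = 3 < 4 — winning move (to 3).
  13: 13 XOR 7 = 10 < 13 — winning move (to 10).
That gives 3 winning moves.

3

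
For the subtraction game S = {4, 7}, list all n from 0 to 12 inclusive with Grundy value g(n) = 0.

0, 1, 2, 3, 11, 12

Compute g(0), g(1), … for moves {4, 7}:
k:     0  1  2  3  4  5  6  7  8  9 10 11 12
g(k):  0  0  0  0  1  1  1  1  2  2  2  0  0
The P-positions (g = 0) in 0..12 are 0, 1, 2, 3, 11, 12.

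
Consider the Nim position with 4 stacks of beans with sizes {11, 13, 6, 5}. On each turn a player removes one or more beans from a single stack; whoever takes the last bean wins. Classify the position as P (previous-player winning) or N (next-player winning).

N-position

Bitwise XOR of the heap sizes:
  1011  (11)
  1101  (13)
  0110  (6)
  0101  (5)
  ----
  0101  (5)
The nim-sum is 5 ≠ 0, so this is an N-position: the player to move can win.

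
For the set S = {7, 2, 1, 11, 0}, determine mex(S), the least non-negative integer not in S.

The values 0, 1, 2 are all present; 3 is the first non-negative integer missing from the set.

3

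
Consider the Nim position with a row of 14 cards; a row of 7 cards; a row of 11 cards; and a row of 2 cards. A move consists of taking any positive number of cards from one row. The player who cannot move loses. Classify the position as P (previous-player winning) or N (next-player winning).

P-position

Nim-sum: 14 XOR 7 XOR 11 XOR 2 = 0.
The nim-sum is 0, so this is a P-position: the player to move is in a losing position under optimal play.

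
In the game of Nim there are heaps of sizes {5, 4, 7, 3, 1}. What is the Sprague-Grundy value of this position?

4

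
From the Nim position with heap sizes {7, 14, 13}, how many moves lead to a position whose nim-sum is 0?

Compute the nim-sum pairwise:
7 ⊕ 14 = 9
9 ⊕ 13 = 4
The overall nim-sum is X = 4. A heap of size p has a winning move iff p XOR X < p (reduce it to p XOR X).
  7: 7 XOR 4 = 3 < 7 — winning move (to 3).
  14: 14 XOR 4 = 10 < 14 — winning move (to 10).
  13: 13 XOR 4 = 9 < 13 — winning move (to 9).
That gives 3 winning moves.

3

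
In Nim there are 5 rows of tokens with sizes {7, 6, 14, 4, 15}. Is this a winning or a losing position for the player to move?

Winning position

Nim-sum: 7 XOR 6 XOR 14 XOR 4 XOR 15 = 4.
The nim-sum is 4 ≠ 0, so this is an N-position: the player to move can win.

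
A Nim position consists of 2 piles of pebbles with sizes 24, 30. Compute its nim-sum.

Bitwise XOR of the heap sizes:
  11000  (24)
  11110  (30)
  -----
  00110  (6)

6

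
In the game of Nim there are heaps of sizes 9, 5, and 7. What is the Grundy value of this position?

11

Compute the nim-sum pairwise:
9 ⊕ 5 = 12
12 ⊕ 7 = 11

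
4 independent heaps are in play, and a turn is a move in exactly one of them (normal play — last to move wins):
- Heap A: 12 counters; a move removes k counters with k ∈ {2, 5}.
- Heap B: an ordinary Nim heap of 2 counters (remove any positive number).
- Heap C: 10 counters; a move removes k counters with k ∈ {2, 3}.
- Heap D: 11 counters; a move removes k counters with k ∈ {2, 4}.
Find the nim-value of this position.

2

Build the Grundy sequence for heap A with g(k) = mex{g(k−s) : s ∈ {2, 5}, s ≤ k}:
g(0) = mex{} = 0
g(1) = mex{} = 0
g(2) = mex{0} = 1
g(3) = mex{0} = 1
g(4) = mex{1} = 0
g(5) = mex{0,1} = 2
g(6) = mex{0} = 1
g(7) = mex{1,2} = 0
g(8) = mex{1} = 0
g(9) = mex{0} = 1
g(10) = mex{0,2} = 1
g(11) = mex{1} = 0
g(12) = mex{0,1} = 2
So g(12) = 2.
Heap B is a plain Nim heap of size 2, so its Grundy value is 2.
Build the Grundy sequence for heap C with g(k) = mex{g(k−s) : s ∈ {2, 3}, s ≤ k}:
k:     0  1  2  3  4  5  6  7  8  9 10
g(k):  0  0  1  1  2  0  0  1  1  2  0
So g(10) = 0.
For heap D, compute g(0), g(1), … with moves {2, 4}:
g(0) = mex{} = 0
g(1) = mex{} = 0
g(2) = mex{0} = 1
g(3) = mex{0} = 1
g(4) = mex{0,1} = 2
g(5) = mex{0,1} = 2
g(6) = mex{1,2} = 0
g(7) = mex{1,2} = 0
g(8) = mex{0,2} = 1
g(9) = mex{0,2} = 1
g(10) = mex{0,1} = 2
g(11) = mex{0,1} = 2
So g(11) = 2.
By the Sprague-Grundy theorem, the Grundy value of a sum of independent games is the XOR of the component values.
Combined value = 2 ⊕ 2 ⊕ 0 ⊕ 2 = 2.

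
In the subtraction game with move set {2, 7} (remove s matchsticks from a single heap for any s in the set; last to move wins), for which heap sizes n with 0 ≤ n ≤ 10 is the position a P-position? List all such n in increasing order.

0, 1, 4, 5, 9, 10

Build the Grundy sequence with g(k) = mex{g(k−s) : s ∈ {2, 7}, s ≤ k}:
k:     0  1  2  3  4  5  6  7  8  9 10
g(k):  0  0  1  1  0  0  1  1  2  0  0
The P-positions (g = 0) in 0..10 are 0, 1, 4, 5, 9, 10.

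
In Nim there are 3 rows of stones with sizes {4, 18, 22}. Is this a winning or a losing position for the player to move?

Nim-sum: 4 ^ 18 ^ 22 = 0.
The nim-sum is 0, so this is a P-position: the player to move is in a losing position under optimal play.

Losing position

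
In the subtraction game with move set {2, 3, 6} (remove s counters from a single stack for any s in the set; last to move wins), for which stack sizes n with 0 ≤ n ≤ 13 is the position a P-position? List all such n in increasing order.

0, 1, 5, 9, 10

Grundy values for subtraction set {2, 3, 6}:
k:     0  1  2  3  4  5  6  7  8  9 10 11 12 13
g(k):  0  0  1  1  2  0  3  1  2  0  0  1  1  2
The P-positions (g = 0) in 0..13 are 0, 1, 5, 9, 10.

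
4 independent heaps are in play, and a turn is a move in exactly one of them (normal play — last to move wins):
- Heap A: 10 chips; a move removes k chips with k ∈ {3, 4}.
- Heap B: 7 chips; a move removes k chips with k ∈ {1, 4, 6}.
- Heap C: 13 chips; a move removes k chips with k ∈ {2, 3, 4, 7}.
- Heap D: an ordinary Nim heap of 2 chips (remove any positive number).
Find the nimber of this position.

2

For heap A, compute g(0), g(1), … with moves {3, 4}:
g(0) = mex{} = 0
g(1) = mex{} = 0
g(2) = mex{} = 0
g(3) = mex{0} = 1
g(4) = mex{0} = 1
g(5) = mex{0} = 1
g(6) = mex{0,1} = 2
g(7) = mex{1} = 0
g(8) = mex{1} = 0
g(9) = mex{1,2} = 0
g(10) = mex{0,2} = 1
So g(10) = 1.
Grundy values for heap B (subtraction set {1, 4, 6}):
k:     0  1  2  3  4  5  6  7
g(k):  0  1  0  1  2  0  1  0
So g(7) = 0.
For heap C, compute g(0), g(1), … with moves {2, 3, 4, 7}:
k:     0  1  2  3  4  5  6  7  8  9 10 11 12 13
g(k):  0  0  1  1  2  2  0  3  1  4  2  0  0  1
So g(13) = 1.
Heap D is a plain Nim heap of size 2, so its Grundy value is 2.
The value of a disjunctive sum is the nim-sum of the parts.
Combined value = 1 ⊕ 0 ⊕ 1 ⊕ 2 = 2.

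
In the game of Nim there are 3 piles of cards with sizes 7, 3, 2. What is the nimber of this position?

6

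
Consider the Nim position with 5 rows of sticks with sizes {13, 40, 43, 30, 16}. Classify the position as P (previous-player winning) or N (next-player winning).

P-position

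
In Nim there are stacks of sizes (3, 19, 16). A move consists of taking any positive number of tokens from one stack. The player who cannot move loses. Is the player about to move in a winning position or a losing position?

Losing position

Bitwise XOR of the heap sizes:
  00011  (3)
  10011  (19)
  10000  (16)
  -----
  00000  (0)
The nim-sum is 0, so this is a P-position: the player to move is in a losing position under optimal play.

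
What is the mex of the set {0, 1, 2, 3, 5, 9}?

4

The values 0, 1, 2, 3 are all present; 4 is the first non-negative integer missing from the set.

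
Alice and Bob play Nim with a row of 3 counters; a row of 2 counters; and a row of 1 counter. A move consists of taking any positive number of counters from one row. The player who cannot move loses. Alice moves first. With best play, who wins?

Bob wins

Compute the nim-sum pairwise:
3 XOR 2 = 1
1 XOR 1 = 0
The nim-sum is 0, so this is a P-position: the player to move is in a losing position under optimal play; Alice is about to move from it and so loses — Bob wins.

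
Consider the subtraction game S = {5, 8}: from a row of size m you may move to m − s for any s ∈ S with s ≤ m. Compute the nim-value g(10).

2

Compute g(0), g(1), … for moves {5, 8}:
g(0) = mex{} = 0
g(1) = mex{} = 0
g(2) = mex{} = 0
g(3) = mex{} = 0
g(4) = mex{} = 0
g(5) = mex{0} = 1
g(6) = mex{0} = 1
g(7) = mex{0} = 1
g(8) = mex{0} = 1
g(9) = mex{0} = 1
g(10) = mex{0,1} = 2
So g(10) = 2.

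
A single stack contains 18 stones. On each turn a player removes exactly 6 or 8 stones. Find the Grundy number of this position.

0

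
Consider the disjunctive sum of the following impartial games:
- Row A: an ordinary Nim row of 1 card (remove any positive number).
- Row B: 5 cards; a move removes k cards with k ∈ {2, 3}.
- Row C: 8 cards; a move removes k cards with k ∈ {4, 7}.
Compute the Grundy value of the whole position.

3

Row A is a plain Nim row of size 1, so its Grundy value is 1.
Grundy values for row B (subtraction set {2, 3}):
g(0) = mex{} = 0
g(1) = mex{} = 0
g(2) = mex{0} = 1
g(3) = mex{0} = 1
g(4) = mex{0,1} = 2
g(5) = mex{1} = 0
So g(5) = 0.
Grundy values for row C (subtraction set {4, 7}):
k:     0  1  2  3  4  5  6  7  8
g(k):  0  0  0  0  1  1  1  1  2
So g(8) = 2.
By the Sprague-Grundy theorem, the Grundy value of a sum of independent games is the XOR of the component values.
Combined value = 1 ⊕ 0 ⊕ 2 = 3.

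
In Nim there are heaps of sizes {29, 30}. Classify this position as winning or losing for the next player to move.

Bitwise XOR of the heap sizes:
  11101  (29)
  11110  (30)
  -----
  00011  (3)
The nim-sum is 3 ≠ 0, so this is an N-position: the player to move can win.

Winning position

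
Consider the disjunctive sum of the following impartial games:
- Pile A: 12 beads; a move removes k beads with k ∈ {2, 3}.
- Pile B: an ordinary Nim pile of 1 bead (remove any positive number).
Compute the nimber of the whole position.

0

Grundy values for pile A (subtraction set {2, 3}):
k:     0  1  2  3  4  5  6  7  8  9 10 11 12
g(k):  0  0  1  1  2  0  0  1  1  2  0  0  1
So g(12) = 1.
Pile B is a plain Nim pile of size 1, so its Grundy value is 1.
The value of a disjunctive sum is the nim-sum of the parts.
Combined value = 1 XOR 1 = 0.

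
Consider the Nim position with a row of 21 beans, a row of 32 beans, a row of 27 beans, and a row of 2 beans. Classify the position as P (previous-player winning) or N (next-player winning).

N-position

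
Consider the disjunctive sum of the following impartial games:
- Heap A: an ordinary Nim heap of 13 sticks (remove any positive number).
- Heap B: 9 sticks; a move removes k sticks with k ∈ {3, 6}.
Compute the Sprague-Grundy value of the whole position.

Heap A is a plain Nim heap of size 13, so its Grundy value is 13.
Grundy values for heap B (subtraction set {3, 6}):
k:     0  1  2  3  4  5  6  7  8  9
g(k):  0  0  0  1  1  1  2  2  2  0
So g(9) = 0.
By the Sprague-Grundy theorem, the Grundy value of a sum of independent games is the XOR of the component values.
Combined value = 13 XOR 0 = 13.

13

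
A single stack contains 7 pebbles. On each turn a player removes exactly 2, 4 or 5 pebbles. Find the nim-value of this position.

Build the Grundy sequence with g(k) = mex{g(k−s) : s ∈ {2, 4, 5}, s ≤ k}:
k:     0  1  2  3  4  5  6  7
g(k):  0  0  1  1  2  2  3  0
So g(7) = 0.

0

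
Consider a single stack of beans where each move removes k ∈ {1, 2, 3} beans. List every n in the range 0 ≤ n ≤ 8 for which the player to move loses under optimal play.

0, 4, 8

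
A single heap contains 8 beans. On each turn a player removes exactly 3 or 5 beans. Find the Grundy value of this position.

0

Compute g(0), g(1), … for moves {3, 5}:
g(0) = mex{} = 0
g(1) = mex{} = 0
g(2) = mex{} = 0
g(3) = mex{0} = 1
g(4) = mex{0} = 1
g(5) = mex{0} = 1
g(6) = mex{0,1} = 2
g(7) = mex{0,1} = 2
g(8) = mex{1} = 0
So g(8) = 0.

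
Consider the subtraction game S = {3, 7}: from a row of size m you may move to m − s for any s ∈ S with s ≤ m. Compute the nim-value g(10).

Compute g(0), g(1), … for moves {3, 7}:
k:     0  1  2  3  4  5  6  7  8  9 10
g(k):  0  0  0  1  1  1  0  2  2  1  0
So g(10) = 0.

0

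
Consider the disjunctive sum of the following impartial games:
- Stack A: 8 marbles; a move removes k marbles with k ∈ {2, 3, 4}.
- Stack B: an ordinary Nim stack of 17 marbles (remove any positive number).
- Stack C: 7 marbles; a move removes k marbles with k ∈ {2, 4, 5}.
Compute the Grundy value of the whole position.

16

Grundy values for stack A (subtraction set {2, 3, 4}):
k:     0  1  2  3  4  5  6  7  8
g(k):  0  0  1  1  2  2  0  0  1
So g(8) = 1.
Stack B is a plain Nim stack of size 17, so its Grundy value is 17.
Grundy values for stack C (subtraction set {2, 4, 5}):
k:     0  1  2  3  4  5  6  7
g(k):  0  0  1  1  2  2  3  0
So g(7) = 0.
By the Sprague-Grundy theorem, the Grundy value of a sum of independent games is the XOR of the component values.
Combined value = 1 ⊕ 17 ⊕ 0 = 16.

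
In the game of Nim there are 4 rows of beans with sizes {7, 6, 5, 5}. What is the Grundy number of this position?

Compute the nim-sum pairwise:
7 ⊕ 6 = 1
1 ⊕ 5 = 4
4 ⊕ 5 = 1

1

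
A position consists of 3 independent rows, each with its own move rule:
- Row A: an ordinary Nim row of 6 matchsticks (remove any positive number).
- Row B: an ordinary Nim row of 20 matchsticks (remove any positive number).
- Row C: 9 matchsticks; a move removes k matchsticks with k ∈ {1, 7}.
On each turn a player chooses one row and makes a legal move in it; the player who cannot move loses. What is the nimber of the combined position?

19

Row A is a plain Nim row of size 6, so its Grundy value is 6.
Row B is a plain Nim row of size 20, so its Grundy value is 20.
For row C, compute g(0), g(1), … with moves {1, 7}:
g(0) = mex{} = 0
g(1) = mex{0} = 1
g(2) = mex{1} = 0
g(3) = mex{0} = 1
g(4) = mex{1} = 0
g(5) = mex{0} = 1
g(6) = mex{1} = 0
g(7) = mex{0} = 1
g(8) = mex{1} = 0
g(9) = mex{0} = 1
So g(9) = 1.
The value of a disjunctive sum is the nim-sum of the parts.
Combined value = 6 ⊕ 20 ⊕ 1 = 19.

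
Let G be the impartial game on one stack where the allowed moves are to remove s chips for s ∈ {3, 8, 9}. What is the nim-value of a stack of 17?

0

Build the Grundy sequence with g(k) = mex{g(k−s) : s ∈ {3, 8, 9}, s ≤ k}:
k:     0  1  2  3  4  5  6  7  8  9 10 11 12 13 14 15 16 17
g(k):  0  0  0  1  1  1  0  0  2  1  1  3  0  0  2  1  1  0
So g(17) = 0.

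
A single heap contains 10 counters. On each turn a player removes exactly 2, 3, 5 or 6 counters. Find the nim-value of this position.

Build the Grundy sequence with g(k) = mex{g(k−s) : s ∈ {2, 3, 5, 6}, s ≤ k}:
g(0) = mex{} = 0
g(1) = mex{} = 0
g(2) = mex{0} = 1
g(3) = mex{0} = 1
g(4) = mex{0,1} = 2
g(5) = mex{0,1} = 2
g(6) = mex{0,1,2} = 3
g(7) = mex{0,1,2} = 3
g(8) = mex{1,2,3} = 0
g(9) = mex{1,2,3} = 0
g(10) = mex{0,2,3} = 1
So g(10) = 1.

1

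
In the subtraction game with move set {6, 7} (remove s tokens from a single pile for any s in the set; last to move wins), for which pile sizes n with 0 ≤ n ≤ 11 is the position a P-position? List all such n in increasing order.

Compute g(0), g(1), … for moves {6, 7}:
k:     0  1  2  3  4  5  6  7  8  9 10 11
g(k):  0  0  0  0  0  0  1  1  1  1  1  1
The P-positions (g = 0) in 0..11 are 0, 1, 2, 3, 4, 5.

0, 1, 2, 3, 4, 5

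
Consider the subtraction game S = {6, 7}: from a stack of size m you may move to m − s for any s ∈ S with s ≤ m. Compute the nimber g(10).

1

Compute g(0), g(1), … for moves {6, 7}:
g(0) = mex{} = 0
g(1) = mex{} = 0
g(2) = mex{} = 0
g(3) = mex{} = 0
g(4) = mex{} = 0
g(5) = mex{} = 0
g(6) = mex{0} = 1
g(7) = mex{0} = 1
g(8) = mex{0} = 1
g(9) = mex{0} = 1
g(10) = mex{0} = 1
So g(10) = 1.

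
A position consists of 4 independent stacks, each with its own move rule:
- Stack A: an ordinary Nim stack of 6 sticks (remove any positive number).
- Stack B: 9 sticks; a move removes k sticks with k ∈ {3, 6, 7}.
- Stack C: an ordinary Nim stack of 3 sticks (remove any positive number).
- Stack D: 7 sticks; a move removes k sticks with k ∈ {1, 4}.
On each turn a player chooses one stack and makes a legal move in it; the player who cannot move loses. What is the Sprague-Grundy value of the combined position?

Stack A is a plain Nim stack of size 6, so its Grundy value is 6.
Grundy values for stack B (subtraction set {3, 6, 7}):
g(0) = mex{} = 0
g(1) = mex{} = 0
g(2) = mex{} = 0
g(3) = mex{0} = 1
g(4) = mex{0} = 1
g(5) = mex{0} = 1
g(6) = mex{0,1} = 2
g(7) = mex{0,1} = 2
g(8) = mex{0,1} = 2
g(9) = mex{0,1,2} = 3
So g(9) = 3.
Stack C is a plain Nim stack of size 3, so its Grundy value is 3.
Build the Grundy sequence for stack D with g(k) = mex{g(k−s) : s ∈ {1, 4}, s ≤ k}:
k:     0  1  2  3  4  5  6  7
g(k):  0  1  0  1  2  0  1  0
So g(7) = 0.
By the Sprague-Grundy theorem, the Grundy value of a sum of independent games is the XOR of the component values.
Combined value = 6 XOR 3 XOR 3 XOR 0 = 6.

6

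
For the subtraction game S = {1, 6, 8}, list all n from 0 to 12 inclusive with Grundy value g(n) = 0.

0, 2, 4, 7, 9, 11

Grundy values for subtraction set {1, 6, 8}:
g(0) = mex{} = 0
g(1) = mex{0} = 1
g(2) = mex{1} = 0
g(3) = mex{0} = 1
g(4) = mex{1} = 0
g(5) = mex{0} = 1
g(6) = mex{0,1} = 2
g(7) = mex{1,2} = 0
g(8) = mex{0} = 1
g(9) = mex{1} = 0
g(10) = mex{0} = 1
g(11) = mex{1} = 0
g(12) = mex{0,2} = 1
The P-positions (g = 0) in 0..12 are 0, 2, 4, 7, 9, 11.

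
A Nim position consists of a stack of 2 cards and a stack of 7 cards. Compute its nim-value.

Bitwise XOR of the heap sizes:
  010  (2)
  111  (7)
  ---
  101  (5)

5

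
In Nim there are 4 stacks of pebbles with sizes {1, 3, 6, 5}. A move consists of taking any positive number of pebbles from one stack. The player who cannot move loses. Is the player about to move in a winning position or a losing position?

Winning position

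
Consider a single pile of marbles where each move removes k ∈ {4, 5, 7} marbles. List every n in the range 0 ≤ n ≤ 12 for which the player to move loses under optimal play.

0, 1, 2, 3, 11, 12

Grundy values for subtraction set {4, 5, 7}:
g(0) = mex{} = 0
g(1) = mex{} = 0
g(2) = mex{} = 0
g(3) = mex{} = 0
g(4) = mex{0} = 1
g(5) = mex{0} = 1
g(6) = mex{0} = 1
g(7) = mex{0} = 1
g(8) = mex{0,1} = 2
g(9) = mex{0,1} = 2
g(10) = mex{0,1} = 2
g(11) = mex{1} = 0
g(12) = mex{1,2} = 0
The P-positions (g = 0) in 0..12 are 0, 1, 2, 3, 11, 12.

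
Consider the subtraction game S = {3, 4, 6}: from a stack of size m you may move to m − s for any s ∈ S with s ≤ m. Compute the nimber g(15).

2

Compute g(0), g(1), … for moves {3, 4, 6}:
k:     0  1  2  3  4  5  6  7  8  9 10 11 12 13 14 15
g(k):  0  0  0  1  1  1  2  2  2  0  0  0  1  1  1  2
So g(15) = 2.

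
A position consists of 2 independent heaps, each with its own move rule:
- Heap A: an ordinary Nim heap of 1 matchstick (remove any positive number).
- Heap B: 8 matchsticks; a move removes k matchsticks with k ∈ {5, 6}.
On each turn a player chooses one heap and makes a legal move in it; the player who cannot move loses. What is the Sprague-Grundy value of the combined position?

Heap A is a plain Nim heap of size 1, so its Grundy value is 1.
For heap B, compute g(0), g(1), … with moves {5, 6}:
g(0) = mex{} = 0
g(1) = mex{} = 0
g(2) = mex{} = 0
g(3) = mex{} = 0
g(4) = mex{} = 0
g(5) = mex{0} = 1
g(6) = mex{0} = 1
g(7) = mex{0} = 1
g(8) = mex{0} = 1
So g(8) = 1.
By the Sprague-Grundy theorem, the Grundy value of a sum of independent games is the XOR of the component values.
Combined value = 1 XOR 1 = 0.

0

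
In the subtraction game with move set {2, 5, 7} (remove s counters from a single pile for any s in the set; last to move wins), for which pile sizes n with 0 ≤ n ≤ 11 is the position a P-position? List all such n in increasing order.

0, 1, 4, 10

Build the Grundy sequence with g(k) = mex{g(k−s) : s ∈ {2, 5, 7}, s ≤ k}:
k:     0  1  2  3  4  5  6  7  8  9 10 11
g(k):  0  0  1  1  0  2  1  3  2  2  0  3
The P-positions (g = 0) in 0..11 are 0, 1, 4, 10.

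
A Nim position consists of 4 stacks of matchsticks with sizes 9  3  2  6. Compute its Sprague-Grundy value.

Compute the nim-sum pairwise:
9 ^ 3 = 10
10 ^ 2 = 8
8 ^ 6 = 14

14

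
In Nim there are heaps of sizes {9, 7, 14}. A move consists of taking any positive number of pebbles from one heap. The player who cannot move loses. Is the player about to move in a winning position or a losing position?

Losing position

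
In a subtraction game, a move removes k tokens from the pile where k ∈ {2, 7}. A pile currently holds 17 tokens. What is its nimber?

Build the Grundy sequence with g(k) = mex{g(k−s) : s ∈ {2, 7}, s ≤ k}:
k:     0  1  2  3  4  5  6  7  8  9 10 11 12 13 14 15 16 17
g(k):  0  0  1  1  0  0  1  1  2  0  0  1  1  0  0  1  1  2
So g(17) = 2.

2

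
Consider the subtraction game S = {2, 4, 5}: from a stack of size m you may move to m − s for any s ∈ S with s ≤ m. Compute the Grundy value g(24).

1

Compute g(0), g(1), … for moves {2, 4, 5}:
k:     0  1  2  3  4  5  6  7  8  9 10 11 12 13 14 15 16 17 18 19 20 21 22 23 24
g(k):  0  0  1  1  2  2  3  0  0  1  1  2  2  3  0  0  1  1  2  2  3  0  0  1  1
So g(24) = 1.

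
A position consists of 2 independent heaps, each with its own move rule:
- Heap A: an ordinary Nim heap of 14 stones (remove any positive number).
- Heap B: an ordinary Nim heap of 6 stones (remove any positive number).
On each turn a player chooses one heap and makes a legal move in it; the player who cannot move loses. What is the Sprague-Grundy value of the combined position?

8

Heap A is a plain Nim heap of size 14, so its Grundy value is 14.
Heap B is a plain Nim heap of size 6, so its Grundy value is 6.
By the Sprague-Grundy theorem, the Grundy value of a sum of independent games is the XOR of the component values.
Combined value = 14 XOR 6 = 8.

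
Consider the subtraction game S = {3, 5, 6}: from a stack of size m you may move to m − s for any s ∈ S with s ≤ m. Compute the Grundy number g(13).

Build the Grundy sequence with g(k) = mex{g(k−s) : s ∈ {3, 5, 6}, s ≤ k}:
g(0) = mex{} = 0
g(1) = mex{} = 0
g(2) = mex{} = 0
g(3) = mex{0} = 1
g(4) = mex{0} = 1
g(5) = mex{0} = 1
g(6) = mex{0,1} = 2
g(7) = mex{0,1} = 2
g(8) = mex{0,1} = 2
g(9) = mex{1,2} = 0
g(10) = mex{1,2} = 0
g(11) = mex{1,2} = 0
g(12) = mex{0,2} = 1
g(13) = mex{0,2} = 1
So g(13) = 1.

1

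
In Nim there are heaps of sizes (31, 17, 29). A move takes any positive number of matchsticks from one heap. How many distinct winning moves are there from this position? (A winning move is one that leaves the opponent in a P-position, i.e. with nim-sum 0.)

3

Write each in binary and XOR column by column:
  11111  (31)
  10001  (17)
  11101  (29)
  -----
  10011  (19)
The overall nim-sum is X = 19. A heap of size p has a winning move iff p XOR X < p (reduce it to p XOR X).
  31: 31 XOR 19 = 12 < 31 — winning move (to 12).
  17: 17 XOR 19 = 2 < 17 — winning move (to 2).
  29: 29 XOR 19 = 14 < 29 — winning move (to 14).
That gives 3 winning moves.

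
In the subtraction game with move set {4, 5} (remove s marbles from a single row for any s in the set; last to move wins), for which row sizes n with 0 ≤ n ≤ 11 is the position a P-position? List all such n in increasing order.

0, 1, 2, 3, 9, 10, 11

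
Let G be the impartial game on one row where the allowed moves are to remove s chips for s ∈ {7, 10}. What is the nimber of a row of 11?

Compute g(0), g(1), … for moves {7, 10}:
k:     0  1  2  3  4  5  6  7  8  9 10 11
g(k):  0  0  0  0  0  0  0  1  1  1  1  1
So g(11) = 1.

1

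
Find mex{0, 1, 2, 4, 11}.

3

The values 0, 1, 2 are all present; 3 is the first non-negative integer missing from the set.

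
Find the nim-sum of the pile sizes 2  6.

4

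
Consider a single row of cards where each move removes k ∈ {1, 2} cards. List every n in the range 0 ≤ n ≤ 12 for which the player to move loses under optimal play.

Grundy values for subtraction set {1, 2}:
k:     0  1  2  3  4  5  6  7  8  9 10 11 12
g(k):  0  1  2  0  1  2  0  1  2  0  1  2  0
The P-positions (g = 0) in 0..12 are 0, 3, 6, 9, 12.

0, 3, 6, 9, 12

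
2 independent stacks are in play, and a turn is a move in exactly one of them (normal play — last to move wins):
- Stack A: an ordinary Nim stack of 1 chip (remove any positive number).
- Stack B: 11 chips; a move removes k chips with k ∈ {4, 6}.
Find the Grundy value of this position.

1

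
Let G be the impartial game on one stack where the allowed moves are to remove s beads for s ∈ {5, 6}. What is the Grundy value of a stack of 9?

Build the Grundy sequence with g(k) = mex{g(k−s) : s ∈ {5, 6}, s ≤ k}:
k:     0  1  2  3  4  5  6  7  8  9
g(k):  0  0  0  0  0  1  1  1  1  1
So g(9) = 1.

1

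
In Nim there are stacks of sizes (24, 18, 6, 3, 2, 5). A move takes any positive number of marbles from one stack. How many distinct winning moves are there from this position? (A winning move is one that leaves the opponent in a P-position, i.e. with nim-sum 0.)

Compute the nim-sum pairwise:
24 XOR 18 = 10
10 XOR 6 = 12
12 XOR 3 = 15
15 XOR 2 = 13
13 XOR 5 = 8
The overall nim-sum is X = 8. A stack of size p has a winning move iff p XOR X < p (reduce it to p XOR X).
  24: 24 XOR 8 = 16 < 24 — winning move (to 16).
  18: 18 XOR 8 = 26 ≥ 18 — no move.
  6: 6 XOR 8 = 14 ≥ 6 — no move.
  3: 3 XOR 8 = 11 ≥ 3 — no move.
  2: 2 XOR 8 = 10 ≥ 2 — no move.
  5: 5 XOR 8 = 13 ≥ 5 — no move.
That gives 1 winning move.

1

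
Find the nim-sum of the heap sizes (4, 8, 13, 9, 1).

9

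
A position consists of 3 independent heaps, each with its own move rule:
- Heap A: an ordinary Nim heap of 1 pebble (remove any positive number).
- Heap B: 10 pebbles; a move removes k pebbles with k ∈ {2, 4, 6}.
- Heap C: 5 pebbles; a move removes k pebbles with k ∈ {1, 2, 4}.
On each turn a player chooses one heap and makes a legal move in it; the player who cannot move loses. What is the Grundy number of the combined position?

2

Heap A is a plain Nim heap of size 1, so its Grundy value is 1.
For heap B, compute g(0), g(1), … with moves {2, 4, 6}:
k:     0  1  2  3  4  5  6  7  8  9 10
g(k):  0  0  1  1  2  2  3  3  0  0  1
So g(10) = 1.
Grundy values for heap C (subtraction set {1, 2, 4}):
g(0) = mex{} = 0
g(1) = mex{0} = 1
g(2) = mex{0,1} = 2
g(3) = mex{1,2} = 0
g(4) = mex{0,2} = 1
g(5) = mex{0,1} = 2
So g(5) = 2.
The value of a disjunctive sum is the nim-sum of the parts.
Combined value = 1 ⊕ 1 ⊕ 2 = 2.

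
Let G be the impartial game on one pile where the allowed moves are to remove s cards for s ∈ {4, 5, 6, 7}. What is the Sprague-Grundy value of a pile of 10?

Compute g(0), g(1), … for moves {4, 5, 6, 7}:
g(0) = mex{} = 0
g(1) = mex{} = 0
g(2) = mex{} = 0
g(3) = mex{} = 0
g(4) = mex{0} = 1
g(5) = mex{0} = 1
g(6) = mex{0} = 1
g(7) = mex{0} = 1
g(8) = mex{0,1} = 2
g(9) = mex{0,1} = 2
g(10) = mex{0,1} = 2
So g(10) = 2.

2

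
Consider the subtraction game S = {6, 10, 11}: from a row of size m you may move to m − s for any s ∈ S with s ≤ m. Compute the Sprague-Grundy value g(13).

Build the Grundy sequence with g(k) = mex{g(k−s) : s ∈ {6, 10, 11}, s ≤ k}:
g(0) = mex{} = 0
g(1) = mex{} = 0
g(2) = mex{} = 0
g(3) = mex{} = 0
g(4) = mex{} = 0
g(5) = mex{} = 0
g(6) = mex{0} = 1
g(7) = mex{0} = 1
g(8) = mex{0} = 1
g(9) = mex{0} = 1
g(10) = mex{0} = 1
g(11) = mex{0} = 1
g(12) = mex{0,1} = 2
g(13) = mex{0,1} = 2
So g(13) = 2.

2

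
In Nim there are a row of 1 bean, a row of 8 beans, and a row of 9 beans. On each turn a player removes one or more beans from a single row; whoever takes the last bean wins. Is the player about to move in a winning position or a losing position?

Losing position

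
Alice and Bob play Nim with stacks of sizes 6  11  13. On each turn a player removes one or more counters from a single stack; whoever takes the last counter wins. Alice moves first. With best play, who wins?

Bob wins

Nim-sum: 6 ⊕ 11 ⊕ 13 = 0.
The nim-sum is 0, so this is a P-position: the player to move is in a losing position under optimal play; Alice is about to move from it and so loses — Bob wins.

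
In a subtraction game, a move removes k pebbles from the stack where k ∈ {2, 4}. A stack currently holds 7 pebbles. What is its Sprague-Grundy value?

0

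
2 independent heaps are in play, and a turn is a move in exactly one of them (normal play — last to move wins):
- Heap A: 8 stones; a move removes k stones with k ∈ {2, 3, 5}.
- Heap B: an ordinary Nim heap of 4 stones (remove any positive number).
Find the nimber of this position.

Grundy values for heap A (subtraction set {2, 3, 5}):
k:     0  1  2  3  4  5  6  7  8
g(k):  0  0  1  1  2  2  3  0  0
So g(8) = 0.
Heap B is a plain Nim heap of size 4, so its Grundy value is 4.
The value of a disjunctive sum is the nim-sum of the parts.
Combined value = 0 XOR 4 = 4.

4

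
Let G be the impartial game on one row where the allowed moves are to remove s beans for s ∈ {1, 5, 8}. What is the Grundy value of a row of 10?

Grundy values for subtraction set {1, 5, 8}:
g(0) = mex{} = 0
g(1) = mex{0} = 1
g(2) = mex{1} = 0
g(3) = mex{0} = 1
g(4) = mex{1} = 0
g(5) = mex{0} = 1
g(6) = mex{1} = 0
g(7) = mex{0} = 1
g(8) = mex{0,1} = 2
g(9) = mex{0,1,2} = 3
g(10) = mex{0,1,3} = 2
So g(10) = 2.

2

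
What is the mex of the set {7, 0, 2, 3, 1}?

4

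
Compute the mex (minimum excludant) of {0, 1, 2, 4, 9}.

3

The values 0, 1, 2 are all present; 3 is the first non-negative integer missing from the set.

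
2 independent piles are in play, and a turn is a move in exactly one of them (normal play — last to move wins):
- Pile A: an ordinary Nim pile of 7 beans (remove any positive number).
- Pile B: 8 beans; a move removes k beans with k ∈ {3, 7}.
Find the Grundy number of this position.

5

Pile A is a plain Nim pile of size 7, so its Grundy value is 7.
Build the Grundy sequence for pile B with g(k) = mex{g(k−s) : s ∈ {3, 7}, s ≤ k}:
k:     0  1  2  3  4  5  6  7  8
g(k):  0  0  0  1  1  1  0  2  2
So g(8) = 2.
The value of a disjunctive sum is the nim-sum of the parts.
Combined value = 7 XOR 2 = 5.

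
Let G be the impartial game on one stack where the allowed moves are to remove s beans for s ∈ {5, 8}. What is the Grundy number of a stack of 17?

0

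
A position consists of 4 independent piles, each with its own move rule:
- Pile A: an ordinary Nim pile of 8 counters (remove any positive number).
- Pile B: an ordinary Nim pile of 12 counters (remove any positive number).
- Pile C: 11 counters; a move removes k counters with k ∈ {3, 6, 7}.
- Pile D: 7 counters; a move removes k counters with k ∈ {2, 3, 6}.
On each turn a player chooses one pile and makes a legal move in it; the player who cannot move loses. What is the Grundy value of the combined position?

5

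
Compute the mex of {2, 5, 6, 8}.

0 is not in the set, so the mex is 0.

0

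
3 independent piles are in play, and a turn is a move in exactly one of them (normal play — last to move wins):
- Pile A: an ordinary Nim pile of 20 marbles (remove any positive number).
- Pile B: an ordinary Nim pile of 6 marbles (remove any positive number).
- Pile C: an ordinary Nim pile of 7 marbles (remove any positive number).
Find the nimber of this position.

Pile A is a plain Nim pile of size 20, so its Grundy value is 20.
Pile B is a plain Nim pile of size 6, so its Grundy value is 6.
Pile C is a plain Nim pile of size 7, so its Grundy value is 7.
The value of a disjunctive sum is the nim-sum of the parts.
Combined value = 20 XOR 6 XOR 7 = 21.

21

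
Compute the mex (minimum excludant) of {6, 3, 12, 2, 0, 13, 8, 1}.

4

The values 0, 1, 2, 3 are all present; 4 is the first non-negative integer missing from the set.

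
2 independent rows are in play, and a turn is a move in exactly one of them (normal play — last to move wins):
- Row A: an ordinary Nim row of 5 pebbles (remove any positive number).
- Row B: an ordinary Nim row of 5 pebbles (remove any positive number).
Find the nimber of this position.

0

Row A is a plain Nim row of size 5, so its Grundy value is 5.
Row B is a plain Nim row of size 5, so its Grundy value is 5.
By the Sprague-Grundy theorem, the Grundy value of a sum of independent games is the XOR of the component values.
Combined value = 5 XOR 5 = 0.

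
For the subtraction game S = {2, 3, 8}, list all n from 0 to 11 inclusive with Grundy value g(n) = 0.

0, 1, 5, 6, 10, 11

Build the Grundy sequence with g(k) = mex{g(k−s) : s ∈ {2, 3, 8}, s ≤ k}:
g(0) = mex{} = 0
g(1) = mex{} = 0
g(2) = mex{0} = 1
g(3) = mex{0} = 1
g(4) = mex{0,1} = 2
g(5) = mex{1} = 0
g(6) = mex{1,2} = 0
g(7) = mex{0,2} = 1
g(8) = mex{0} = 1
g(9) = mex{0,1} = 2
g(10) = mex{1} = 0
g(11) = mex{1,2} = 0
The P-positions (g = 0) in 0..11 are 0, 1, 5, 6, 10, 11.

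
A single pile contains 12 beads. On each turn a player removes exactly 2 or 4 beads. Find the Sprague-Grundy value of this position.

Build the Grundy sequence with g(k) = mex{g(k−s) : s ∈ {2, 4}, s ≤ k}:
g(0) = mex{} = 0
g(1) = mex{} = 0
g(2) = mex{0} = 1
g(3) = mex{0} = 1
g(4) = mex{0,1} = 2
g(5) = mex{0,1} = 2
g(6) = mex{1,2} = 0
g(7) = mex{1,2} = 0
g(8) = mex{0,2} = 1
g(9) = mex{0,2} = 1
g(10) = mex{0,1} = 2
g(11) = mex{0,1} = 2
g(12) = mex{1,2} = 0
So g(12) = 0.

0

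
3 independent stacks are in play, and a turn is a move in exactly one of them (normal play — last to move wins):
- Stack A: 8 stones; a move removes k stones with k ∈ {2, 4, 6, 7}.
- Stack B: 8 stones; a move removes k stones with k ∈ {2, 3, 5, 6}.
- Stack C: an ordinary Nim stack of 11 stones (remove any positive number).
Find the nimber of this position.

Grundy values for stack A (subtraction set {2, 4, 6, 7}):
k:     0  1  2  3  4  5  6  7  8
g(k):  0  0  1  1  2  2  3  3  4
So g(8) = 4.
Build the Grundy sequence for stack B with g(k) = mex{g(k−s) : s ∈ {2, 3, 5, 6}, s ≤ k}:
k:     0  1  2  3  4  5  6  7  8
g(k):  0  0  1  1  2  2  3  3  0
So g(8) = 0.
Stack C is a plain Nim stack of size 11, so its Grundy value is 11.
By the Sprague-Grundy theorem, the Grundy value of a sum of independent games is the XOR of the component values.
Combined value = 4 ⊕ 0 ⊕ 11 = 15.

15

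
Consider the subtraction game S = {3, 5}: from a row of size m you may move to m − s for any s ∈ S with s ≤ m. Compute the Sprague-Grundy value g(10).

Grundy values for subtraction set {3, 5}:
g(0) = mex{} = 0
g(1) = mex{} = 0
g(2) = mex{} = 0
g(3) = mex{0} = 1
g(4) = mex{0} = 1
g(5) = mex{0} = 1
g(6) = mex{0,1} = 2
g(7) = mex{0,1} = 2
g(8) = mex{1} = 0
g(9) = mex{1,2} = 0
g(10) = mex{1,2} = 0
So g(10) = 0.

0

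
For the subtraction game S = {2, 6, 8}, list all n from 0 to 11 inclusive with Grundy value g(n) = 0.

0, 1, 4, 5

Build the Grundy sequence with g(k) = mex{g(k−s) : s ∈ {2, 6, 8}, s ≤ k}:
k:     0  1  2  3  4  5  6  7  8  9 10 11
g(k):  0  0  1  1  0  0  1  1  2  2  3  3
The P-positions (g = 0) in 0..11 are 0, 1, 4, 5.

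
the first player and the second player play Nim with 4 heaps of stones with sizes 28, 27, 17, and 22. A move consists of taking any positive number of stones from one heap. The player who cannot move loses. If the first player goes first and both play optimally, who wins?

Nim-sum: 28 ⊕ 27 ⊕ 17 ⊕ 22 = 0.
The nim-sum is 0, so this is a P-position: the player to move is in a losing position under optimal play; the first player is about to move from it and so loses — the second player wins.

the second player wins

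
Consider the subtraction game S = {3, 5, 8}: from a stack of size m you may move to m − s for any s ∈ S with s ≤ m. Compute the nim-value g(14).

1

Build the Grundy sequence with g(k) = mex{g(k−s) : s ∈ {3, 5, 8}, s ≤ k}:
k:     0  1  2  3  4  5  6  7  8  9 10 11 12 13 14
g(k):  0  0  0  1  1  1  2  2  2  3  3  0  0  0  1
So g(14) = 1.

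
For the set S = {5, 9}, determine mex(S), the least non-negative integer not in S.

0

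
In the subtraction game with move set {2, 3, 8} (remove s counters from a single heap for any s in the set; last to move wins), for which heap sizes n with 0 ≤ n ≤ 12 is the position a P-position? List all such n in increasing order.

0, 1, 5, 6, 10, 11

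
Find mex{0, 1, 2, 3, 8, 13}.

The values 0, 1, 2, 3 are all present; 4 is the first non-negative integer missing from the set.

4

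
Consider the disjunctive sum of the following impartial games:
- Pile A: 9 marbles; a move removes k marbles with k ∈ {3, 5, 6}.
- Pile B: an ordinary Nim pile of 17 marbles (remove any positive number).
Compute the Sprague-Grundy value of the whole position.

17

Grundy values for pile A (subtraction set {3, 5, 6}):
g(0) = mex{} = 0
g(1) = mex{} = 0
g(2) = mex{} = 0
g(3) = mex{0} = 1
g(4) = mex{0} = 1
g(5) = mex{0} = 1
g(6) = mex{0,1} = 2
g(7) = mex{0,1} = 2
g(8) = mex{0,1} = 2
g(9) = mex{1,2} = 0
So g(9) = 0.
Pile B is a plain Nim pile of size 17, so its Grundy value is 17.
The value of a disjunctive sum is the nim-sum of the parts.
Combined value = 0 XOR 17 = 17.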